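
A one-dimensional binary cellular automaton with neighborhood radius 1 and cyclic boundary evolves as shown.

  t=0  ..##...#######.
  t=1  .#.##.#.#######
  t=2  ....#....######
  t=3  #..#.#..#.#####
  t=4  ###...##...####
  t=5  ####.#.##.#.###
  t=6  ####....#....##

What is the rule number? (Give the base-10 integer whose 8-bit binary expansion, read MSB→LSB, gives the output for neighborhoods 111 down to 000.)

  [7] ### => #  t=0,i=8
  [6] ##. => #  t=0,i=3
  [5] #.# => .  t=1,i=0
  [4] #.. => #  t=0,i=4
  [3] .## => .  t=0,i=2
  [2] .#. => .  t=1,i=1
  [1] ..# => #  t=0,i=1
  [0] ... => .  t=0,i=0
  bits 11010010 = 210

210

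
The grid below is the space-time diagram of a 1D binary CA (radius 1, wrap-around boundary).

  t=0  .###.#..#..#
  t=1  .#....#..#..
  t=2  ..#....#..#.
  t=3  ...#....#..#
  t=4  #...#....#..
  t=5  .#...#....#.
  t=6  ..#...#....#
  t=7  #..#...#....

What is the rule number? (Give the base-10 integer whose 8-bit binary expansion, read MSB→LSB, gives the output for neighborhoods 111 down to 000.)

  ### -> .   bit 7 = 0  t=0,i=2
  ##. -> .   bit 6 = 0  t=0,i=3
  #.# -> .   bit 5 = 0  t=0,i=0
  #.. -> #   bit 4 = 1  t=0,i=6
  .## -> #   bit 3 = 1  t=0,i=1
  .#. -> .   bit 2 = 0  t=0,i=5
  ..# -> .   bit 1 = 0  t=0,i=7
  ... -> .   bit 0 = 0  t=1,i=3
  bits 00011000 = 24

24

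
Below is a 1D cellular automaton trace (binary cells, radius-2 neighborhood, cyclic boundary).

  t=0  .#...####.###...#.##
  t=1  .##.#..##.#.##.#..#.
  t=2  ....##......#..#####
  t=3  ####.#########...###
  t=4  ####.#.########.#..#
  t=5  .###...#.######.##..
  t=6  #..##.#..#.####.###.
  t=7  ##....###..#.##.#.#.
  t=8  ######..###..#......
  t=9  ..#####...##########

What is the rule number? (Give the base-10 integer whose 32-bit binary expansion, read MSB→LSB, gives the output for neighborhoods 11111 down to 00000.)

4090827551

  nb #####: next=#  (t=2,i=17, bit31=1)
  nb ####.: next=#  (t=0,i=7, bit30=1)
  nb ###.#: next=#  (t=0,i=8, bit29=1)
  nb ###..: next=#  (t=0,i=12, bit28=1)
  nb ##.##: next=.  (t=0,i=9, bit27=0)
  nb ##.#.: next=.  (t=0,i=0, bit26=0)
  nb ##..#: next=#  (t=7,i=9, bit25=1)
  nb ##...: next=#  (t=0,i=13, bit24=1)
  nb #.###: next=#  (t=0,i=10, bit23=1)
  nb #.##.: next=#  (t=0,i=18, bit22=1)
  nb #.#.#: next=.  (t=1,i=10, bit21=0)
  nb #.#..: next=#  (t=0,i=1, bit20=1)
  nb #..##: next=.  (t=1,i=0, bit19=0)
  nb #..#.: next=#  (t=1,i=17, bit18=1)
  nb #...#: next=.  (t=0,i=3, bit17=0)
  nb #....: next=#  (t=2,i=1, bit16=1)
  nb .####: next=.  (t=0,i=6, bit15=0)
  nb .###.: next=.  (t=0,i=11, bit14=0)
  nb .##.#: next=.  (t=0,i=19, bit13=0)
  nb .##..: next=#  (t=2,i=5, bit12=1)
  nb .#.##: next=.  (t=0,i=17, bit11=0)
  nb .#.#.: next=.  (t=7,i=17, bit10=0)
  nb .#..#: next=#  (t=1,i=5, bit9=1)
  nb .#...: next=#  (t=0,i=2, bit8=1)
  nb ..###: next=.  (t=0,i=5, bit7=0)
  nb ..##.: next=.  (t=1,i=1, bit6=0)
  nb ..#.#: next=.  (t=0,i=16, bit5=0)
  nb ..#..: next=#  (t=1,i=18, bit4=1)
  nb ...##: next=#  (t=0,i=4, bit3=1)
  nb ...#.: next=#  (t=0,i=15, bit2=1)
  nb ....#: next=#  (t=2,i=2, bit1=1)
  nb .....: next=#  (t=2,i=8, bit0=1)
  bits 11110011110101010001001100011111 = 4090827551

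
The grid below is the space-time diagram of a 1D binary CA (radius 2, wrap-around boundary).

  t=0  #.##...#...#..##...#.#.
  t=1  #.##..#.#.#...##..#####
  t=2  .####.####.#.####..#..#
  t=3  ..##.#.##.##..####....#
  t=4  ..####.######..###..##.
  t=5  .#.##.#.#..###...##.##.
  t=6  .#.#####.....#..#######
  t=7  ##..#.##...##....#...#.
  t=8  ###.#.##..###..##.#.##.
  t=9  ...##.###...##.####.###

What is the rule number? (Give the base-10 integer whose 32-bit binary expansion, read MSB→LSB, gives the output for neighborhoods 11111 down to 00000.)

  #####|.  b31=0 t=1,i=20
  ####.|#  b30=1 t=1,i=22
  ###.#|.  b29=0 t=1,i=0
  ###..|#  b28=1 t=2,i=16
  ##.##|#  b27=1 t=1,i=1
  ##.#.|#  b26=1 t=2,i=10
  ##..#|#  b25=1 t=1,i=4
  ##...|.  b24=0 t=0,i=4
  #.###|.  b23=0 t=2,i=1
  #.##.|#  b22=1 t=0,i=2
  #.#.#|#  b21=1 t=0,i=0
  #.#..|.  b20=0 t=1,i=10
  #..##|.  b19=0 t=0,i=13
  #..#.|.  b18=0 t=1,i=5
  #...#|.  b17=0 t=0,i=5
  #....|.  b16=0 t=3,i=19
  .####|#  b15=1 t=1,i=19
  .###.|.  b14=0 t=4,i=16
  .##.#|#  b13=1 t=3,i=3
  .##..|#  b12=1 t=0,i=3
  .#.##|.  b11=0 t=0,i=1
  .#.#.|#  b10=1 t=0,i=20
  .#..#|.  b9=0 t=0,i=12
  .#...|#  b8=1 t=0,i=8
  ..###|.  b7=0 t=1,i=18
  ..##.|#  b6=1 t=0,i=14
  ..#.#|#  b5=1 t=0,i=19
  ..#..|.  b4=0 t=0,i=7
  ...##|#  b3=1 t=1,i=13
  ...#.|#  b2=1 t=0,i=6
  ....#|#  b1=1 t=3,i=20
  .....|.  b0=0 t=6,i=10
  bits 01011110011000001011010101101110 = 1583396206

1583396206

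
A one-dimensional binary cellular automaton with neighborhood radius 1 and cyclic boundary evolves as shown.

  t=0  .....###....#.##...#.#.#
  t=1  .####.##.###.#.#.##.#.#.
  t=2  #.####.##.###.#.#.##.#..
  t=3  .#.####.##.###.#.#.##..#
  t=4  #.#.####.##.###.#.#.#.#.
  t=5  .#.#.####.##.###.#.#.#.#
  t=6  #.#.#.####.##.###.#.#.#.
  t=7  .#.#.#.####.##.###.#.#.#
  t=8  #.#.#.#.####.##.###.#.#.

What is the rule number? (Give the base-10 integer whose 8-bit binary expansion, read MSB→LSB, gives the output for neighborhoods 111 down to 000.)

  [7] ### => #  t=0,i=6
  [6] ##. => #  t=0,i=7
  [5] #.# => #  t=0,i=13
  [4] #.. => .  t=0,i=0
  [3] .## => .  t=0,i=5
  [2] .#. => .  t=0,i=12
  [1] ..# => #  t=0,i=4
  [0] ... => #  t=0,i=1
  bits 11100011 = 227

227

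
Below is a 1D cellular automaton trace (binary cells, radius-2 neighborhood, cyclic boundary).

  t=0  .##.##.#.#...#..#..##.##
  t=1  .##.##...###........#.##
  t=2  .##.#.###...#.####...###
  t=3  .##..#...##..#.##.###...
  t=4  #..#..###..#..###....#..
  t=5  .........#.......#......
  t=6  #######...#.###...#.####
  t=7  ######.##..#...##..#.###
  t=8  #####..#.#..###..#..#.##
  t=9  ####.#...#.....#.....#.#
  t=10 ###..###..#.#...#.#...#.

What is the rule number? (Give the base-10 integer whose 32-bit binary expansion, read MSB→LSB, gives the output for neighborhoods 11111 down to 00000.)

3276974345

  [31] ##### => #  t=6,i=0
  [30] ####. => #  t=2,i=16
  [29] ###.# => .  t=2,i=23
  [28] ###.. => .  t=1,i=11
  [27] ##.## => .  t=0,i=0
  [26] ##.#. => .  t=0,i=6
  [25] ##..# => #  t=3,i=3
  [24] ##... => #  t=1,i=6
  [23] #.### => .  t=2,i=6
  [22] #.##. => #  t=0,i=1
  [21] #.#.# => .  t=0,i=7
  [20] #.#.. => #  t=0,i=9
  [19] #..## => .  t=0,i=18
  [18] #..#. => .  t=0,i=15
  [17] #...# => #  t=0,i=11
  [16] #.... => .  t=1,i=13
  [15] .#### => #  t=2,i=15
  [14] .###. => .  t=1,i=10
  [13] .##.# => #  t=0,i=2
  [12] .##.. => .  t=1,i=5
  [11] .#.## => #  t=1,i=21
  [10] .#.#. => .  t=0,i=8
  [9] .#..# => .  t=0,i=14
  [8] .#... => #  t=0,i=10
  [7] ..### => .  t=1,i=9
  [6] ..##. => .  t=0,i=19
  [5] ..#.# => .  t=1,i=20
  [4] ..#.. => .  t=0,i=13
  [3] ...## => #  t=1,i=8
  [2] ...#. => .  t=0,i=12
  [1] ....# => .  t=1,i=18
  [0] ..... => #  t=1,i=14
  bits 11000011010100101010100100001001 = 3276974345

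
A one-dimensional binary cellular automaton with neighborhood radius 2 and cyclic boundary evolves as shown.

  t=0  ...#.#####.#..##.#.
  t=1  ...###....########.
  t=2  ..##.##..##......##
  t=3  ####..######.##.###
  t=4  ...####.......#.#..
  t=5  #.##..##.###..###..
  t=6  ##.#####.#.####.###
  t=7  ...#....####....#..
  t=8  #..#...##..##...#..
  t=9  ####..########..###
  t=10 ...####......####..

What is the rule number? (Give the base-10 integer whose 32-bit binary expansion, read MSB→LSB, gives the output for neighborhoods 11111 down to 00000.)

398212857

  [31] ##### => .  t=0,i=7
  [30] ####. => .  t=0,i=8
  [29] ###.# => .  t=0,i=9
  [28] ###.. => #  t=1,i=5
  [27] ##.## => .  t=2,i=4
  [26] ##.#. => #  t=0,i=10
  [25] ##..# => #  t=2,i=0
  [24] ##... => #  t=1,i=6
  [23] #.### => #  t=0,i=5
  [22] #.##. => .  t=2,i=5
  [21] #.#.# => #  t=6,i=9
  [20] #.#.. => #  t=0,i=11
  [19] #..## => #  t=0,i=13
  [18] #..#. => #  t=5,i=18
  [17] #...# => .  t=8,i=5
  [16] #.... => .  t=0,i=0
  [15] .#### => .  t=0,i=6
  [14] .###. => .  t=1,i=4
  [13] .##.# => #  t=0,i=15
  [12] .##.. => #  t=2,i=6
  [11] .#.## => #  t=0,i=4
  [10] .#.#. => #  t=4,i=15
  [9] .#..# => #  t=0,i=12
  [8] .#... => .  t=0,i=18
  [7] ..### => #  t=1,i=3
  [6] ..##. => #  t=0,i=14
  [5] ..#.# => #  t=0,i=3
  [4] ..#.. => #  t=7,i=3
  [3] ...## => #  t=1,i=2
  [2] ...#. => .  t=0,i=2
  [1] ....# => .  t=0,i=1
  [0] ..... => #  t=2,i=13
  bits 00010111101111000011111011111001 = 398212857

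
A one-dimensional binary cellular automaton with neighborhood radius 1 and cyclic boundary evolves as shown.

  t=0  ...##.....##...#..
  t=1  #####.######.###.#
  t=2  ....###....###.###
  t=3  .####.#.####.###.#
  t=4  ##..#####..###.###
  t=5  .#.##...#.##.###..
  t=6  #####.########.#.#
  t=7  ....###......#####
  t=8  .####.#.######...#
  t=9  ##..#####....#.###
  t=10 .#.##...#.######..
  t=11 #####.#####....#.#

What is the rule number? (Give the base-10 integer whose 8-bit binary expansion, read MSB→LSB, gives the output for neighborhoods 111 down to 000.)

  ###|.  b7=0 t=1,i=0
  ##.|#  b6=1 t=0,i=4
  #.#|#  b5=1 t=1,i=5
  #..|.  b4=0 t=0,i=5
  .##|#  b3=1 t=0,i=3
  .#.|#  b2=1 t=0,i=15
  ..#|#  b1=1 t=0,i=2
  ...|#  b0=1 t=0,i=0
  bits 01101111 = 111

111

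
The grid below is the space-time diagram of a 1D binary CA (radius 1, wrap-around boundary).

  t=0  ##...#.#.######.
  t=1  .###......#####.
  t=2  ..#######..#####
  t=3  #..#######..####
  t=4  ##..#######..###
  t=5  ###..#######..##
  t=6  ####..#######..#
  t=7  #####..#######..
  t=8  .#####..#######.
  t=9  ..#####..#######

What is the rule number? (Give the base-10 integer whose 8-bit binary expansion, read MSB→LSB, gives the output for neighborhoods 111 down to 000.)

  ###|#  b7=1 t=0,i=10
  ##.|#  b6=1 t=0,i=1
  #.#|.  b5=0 t=0,i=6
  #..|#  b4=1 t=0,i=2
  .##|.  b3=0 t=0,i=0
  .#.|.  b2=0 t=0,i=5
  ..#|.  b1=0 t=0,i=4
  ...|#  b0=1 t=0,i=3
  bits 11010001 = 209

209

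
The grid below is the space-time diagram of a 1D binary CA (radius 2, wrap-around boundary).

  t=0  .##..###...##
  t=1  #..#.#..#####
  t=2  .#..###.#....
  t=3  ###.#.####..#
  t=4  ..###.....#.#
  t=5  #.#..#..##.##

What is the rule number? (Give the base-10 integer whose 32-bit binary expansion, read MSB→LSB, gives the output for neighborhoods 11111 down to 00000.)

  [31] ##### => .  t=1,i=10
  [30] ####. => .  t=1,i=12
  [29] ###.# => #  t=2,i=6
  [28] ###.. => .  t=0,i=7
  [27] ##.## => #  t=0,i=0
  [26] ##.#. => #  t=2,i=7
  [25] ##..# => #  t=0,i=3
  [24] ##... => #  t=0,i=8
  [23] #.### => .  t=3,i=6
  [22] #.##. => .  t=0,i=1
  [21] #.#.# => #  t=3,i=4
  [20] #.#.. => #  t=1,i=5
  [19] #..## => .  t=0,i=4
  [18] #..#. => .  t=1,i=2
  [17] #...# => #  t=0,i=9
  [16] #.... => .  t=2,i=10
  [15] .#### => .  t=1,i=9
  [14] .###. => .  t=0,i=6
  [13] .##.# => #  t=0,i=12
  [12] .##.. => .  t=0,i=2
  [11] .#.## => .  t=3,i=5
  [10] .#.#. => #  t=1,i=4
  [9] .#..# => #  t=1,i=6
  [8] .#... => #  t=2,i=9
  [7] ..### => #  t=0,i=5
  [6] ..##. => #  t=0,i=11
  [5] ..#.# => .  t=1,i=3
  [4] ..#.. => #  t=2,i=1
  [3] ...## => #  t=0,i=10
  [2] ...#. => #  t=2,i=0
  [1] ....# => #  t=2,i=12
  [0] ..... => .  t=2,i=11
  bits 00101111001100100010011111011110 = 791816158

791816158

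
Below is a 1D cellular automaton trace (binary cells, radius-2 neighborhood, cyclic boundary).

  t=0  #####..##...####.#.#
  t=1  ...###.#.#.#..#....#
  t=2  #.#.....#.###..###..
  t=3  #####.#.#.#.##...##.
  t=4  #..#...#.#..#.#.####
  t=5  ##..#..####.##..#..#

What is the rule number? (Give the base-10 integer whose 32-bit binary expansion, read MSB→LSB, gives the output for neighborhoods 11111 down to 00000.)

1540433770

  ##### -> .   bit 31 = 0  t=0,i=1
  ####. -> #   bit 30 = 1  t=0,i=3
  ###.# -> .   bit 29 = 0  t=0,i=15
  ###.. -> #   bit 28 = 1  t=0,i=4
  ##.## -> #   bit 27 = 1  t=3,i=19
  ##.#. -> .   bit 26 = 0  t=0,i=16
  ##..# -> #   bit 25 = 1  t=0,i=5
  ##... -> #   bit 24 = 1  t=0,i=9
  #.### -> #   bit 23 = 1  t=0,i=19
  #.##. -> #   bit 22 = 1  t=3,i=12
  #.#.# -> .   bit 21 = 0  t=0,i=17
  #.#.. -> #   bit 20 = 1  t=1,i=11
  #..## -> .   bit 19 = 0  t=0,i=6
  #..#. -> .   bit 18 = 0  t=1,i=13
  #...# -> .   bit 17 = 0  t=0,i=10
  #.... -> #   bit 16 = 1  t=1,i=16
  .#### -> .   bit 15 = 0  t=0,i=0
  .###. -> .   bit 14 = 0  t=1,i=4
  .##.# -> #   bit 13 = 1  t=3,i=18
  .##.. -> .   bit 12 = 0  t=0,i=8
  .#.## -> .   bit 11 = 0  t=0,i=18
  .#.#. -> #   bit 10 = 1  t=1,i=8
  .#..# -> #   bit 9 = 1  t=1,i=12
  .#... -> #   bit 8 = 1  t=1,i=0
  ..### -> .   bit 7 = 0  t=0,i=12
  ..##. -> #   bit 6 = 1  t=0,i=7
  ..#.# -> #   bit 5 = 1  t=2,i=0
  ..#.. -> .   bit 4 = 0  t=1,i=14
  ...## -> #   bit 3 = 1  t=0,i=11
  ...#. -> .   bit 2 = 0  t=1,i=18
  ....# -> #   bit 1 = 1  t=1,i=17
  ..... -> .   bit 0 = 0  t=2,i=5
  bits 01011011110100010010011101101010 = 1540433770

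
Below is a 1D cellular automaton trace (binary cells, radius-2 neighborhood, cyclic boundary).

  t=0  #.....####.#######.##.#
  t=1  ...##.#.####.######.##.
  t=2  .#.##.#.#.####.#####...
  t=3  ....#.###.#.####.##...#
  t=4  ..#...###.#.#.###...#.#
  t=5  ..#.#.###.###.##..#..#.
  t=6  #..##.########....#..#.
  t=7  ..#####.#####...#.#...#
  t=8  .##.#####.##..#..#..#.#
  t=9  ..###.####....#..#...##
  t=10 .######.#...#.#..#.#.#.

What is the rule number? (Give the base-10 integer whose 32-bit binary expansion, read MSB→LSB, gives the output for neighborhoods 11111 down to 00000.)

3903481043

  nb #####: next=#  (t=0,i=13, bit31=1)
  nb ####.: next=#  (t=0,i=8, bit30=1)
  nb ###.#: next=#  (t=0,i=9, bit29=1)
  nb ###..: next=.  (t=2,i=19, bit28=0)
  nb ##.##: next=#  (t=0,i=10, bit27=1)
  nb ##.#.: next=.  (t=1,i=5, bit26=0)
  nb ##..#: next=.  (t=5,i=16, bit25=0)
  nb ##...: next=.  (t=0,i=1, bit24=0)
  nb #.###: next=#  (t=0,i=11, bit23=1)
  nb #.##.: next=.  (t=0,i=19, bit22=0)
  nb #.#.#: next=#  (t=1,i=6, bit21=1)
  nb #.#..: next=.  (t=4,i=22, bit20=0)
  nb #..##: next=#  (t=6,i=2, bit19=1)
  nb #..#.: next=.  (t=4,i=1, bit18=0)
  nb #...#: next=#  (t=3,i=20, bit17=1)
  nb #....: next=.  (t=0,i=2, bit16=0)
  nb .####: next=.  (t=0,i=7, bit15=0)
  nb .###.: next=#  (t=3,i=7, bit14=1)
  nb .##.#: next=#  (t=0,i=20, bit13=1)
  nb .##..: next=.  (t=0,i=0, bit12=0)
  nb .#.##: next=.  (t=1,i=7, bit11=0)
  nb .#.#.: next=#  (t=2,i=7, bit10=1)
  nb .#..#: next=.  (t=4,i=0, bit9=0)
  nb .#...: next=.  (t=3,i=0, bit8=0)
  nb ..###: next=#  (t=0,i=6, bit7=1)
  nb ..##.: next=#  (t=1,i=3, bit6=1)
  nb ..#.#: next=.  (t=2,i=1, bit5=0)
  nb ..#..: next=#  (t=3,i=22, bit4=1)
  nb ...##: next=.  (t=0,i=5, bit3=0)
  nb ...#.: next=.  (t=2,i=0, bit2=0)
  nb ....#: next=#  (t=0,i=4, bit1=1)
  nb .....: next=#  (t=0,i=3, bit0=1)
  bits 11101000101010100110010011010011 = 3903481043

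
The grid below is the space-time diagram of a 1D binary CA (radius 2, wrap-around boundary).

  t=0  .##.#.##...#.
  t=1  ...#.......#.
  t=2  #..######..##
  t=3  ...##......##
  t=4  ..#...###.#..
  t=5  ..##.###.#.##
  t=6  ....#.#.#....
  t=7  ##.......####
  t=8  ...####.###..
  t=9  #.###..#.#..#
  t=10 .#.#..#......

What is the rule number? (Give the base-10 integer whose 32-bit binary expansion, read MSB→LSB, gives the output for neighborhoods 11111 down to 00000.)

201703833

  ##### -> .   bit 31 = 0  t=2,i=5
  ####. -> .   bit 30 = 0  t=2,i=7
  ###.# -> .   bit 29 = 0  t=4,i=8
  ###.. -> .   bit 28 = 0  t=2,i=0
  ##.## -> #   bit 27 = 1  t=5,i=4
  ##.#. -> #   bit 26 = 1  t=0,i=3
  ##..# -> .   bit 25 = 0  t=2,i=1
  ##... -> .   bit 24 = 0  t=0,i=8
  #.### -> .   bit 23 = 0  t=5,i=5
  #.##. -> .   bit 22 = 0  t=0,i=6
  #.#.# -> .   bit 21 = 0  t=0,i=4
  #.#.. -> .   bit 20 = 0  t=4,i=10
  #..## -> .   bit 19 = 0  t=0,i=0
  #..#. -> #   bit 18 = 1  t=9,i=6
  #...# -> .   bit 17 = 0  t=0,i=9
  #.... -> #   bit 16 = 1  t=1,i=0
  .#### -> #   bit 15 = 1  t=2,i=4
  .###. -> #   bit 14 = 1  t=2,i=12
  .##.# -> .   bit 13 = 0  t=0,i=2
  .##.. -> .   bit 12 = 0  t=0,i=7
  .#.## -> .   bit 11 = 0  t=0,i=5
  .#.#. -> .   bit 10 = 0  t=6,i=5
  .#..# -> .   bit 9 = 0  t=0,i=12
  .#... -> #   bit 8 = 1  t=1,i=4
  ..### -> #   bit 7 = 1  t=2,i=3
  ..##. -> .   bit 6 = 0  t=0,i=1
  ..#.# -> .   bit 5 = 0  t=6,i=4
  ..#.. -> #   bit 4 = 1  t=0,i=11
  ...## -> #   bit 3 = 1  t=3,i=2
  ...#. -> .   bit 2 = 0  t=0,i=10
  ....# -> .   bit 1 = 0  t=1,i=1
  ..... -> #   bit 0 = 1  t=1,i=6
  bits 00001100000001011100000110011001 = 201703833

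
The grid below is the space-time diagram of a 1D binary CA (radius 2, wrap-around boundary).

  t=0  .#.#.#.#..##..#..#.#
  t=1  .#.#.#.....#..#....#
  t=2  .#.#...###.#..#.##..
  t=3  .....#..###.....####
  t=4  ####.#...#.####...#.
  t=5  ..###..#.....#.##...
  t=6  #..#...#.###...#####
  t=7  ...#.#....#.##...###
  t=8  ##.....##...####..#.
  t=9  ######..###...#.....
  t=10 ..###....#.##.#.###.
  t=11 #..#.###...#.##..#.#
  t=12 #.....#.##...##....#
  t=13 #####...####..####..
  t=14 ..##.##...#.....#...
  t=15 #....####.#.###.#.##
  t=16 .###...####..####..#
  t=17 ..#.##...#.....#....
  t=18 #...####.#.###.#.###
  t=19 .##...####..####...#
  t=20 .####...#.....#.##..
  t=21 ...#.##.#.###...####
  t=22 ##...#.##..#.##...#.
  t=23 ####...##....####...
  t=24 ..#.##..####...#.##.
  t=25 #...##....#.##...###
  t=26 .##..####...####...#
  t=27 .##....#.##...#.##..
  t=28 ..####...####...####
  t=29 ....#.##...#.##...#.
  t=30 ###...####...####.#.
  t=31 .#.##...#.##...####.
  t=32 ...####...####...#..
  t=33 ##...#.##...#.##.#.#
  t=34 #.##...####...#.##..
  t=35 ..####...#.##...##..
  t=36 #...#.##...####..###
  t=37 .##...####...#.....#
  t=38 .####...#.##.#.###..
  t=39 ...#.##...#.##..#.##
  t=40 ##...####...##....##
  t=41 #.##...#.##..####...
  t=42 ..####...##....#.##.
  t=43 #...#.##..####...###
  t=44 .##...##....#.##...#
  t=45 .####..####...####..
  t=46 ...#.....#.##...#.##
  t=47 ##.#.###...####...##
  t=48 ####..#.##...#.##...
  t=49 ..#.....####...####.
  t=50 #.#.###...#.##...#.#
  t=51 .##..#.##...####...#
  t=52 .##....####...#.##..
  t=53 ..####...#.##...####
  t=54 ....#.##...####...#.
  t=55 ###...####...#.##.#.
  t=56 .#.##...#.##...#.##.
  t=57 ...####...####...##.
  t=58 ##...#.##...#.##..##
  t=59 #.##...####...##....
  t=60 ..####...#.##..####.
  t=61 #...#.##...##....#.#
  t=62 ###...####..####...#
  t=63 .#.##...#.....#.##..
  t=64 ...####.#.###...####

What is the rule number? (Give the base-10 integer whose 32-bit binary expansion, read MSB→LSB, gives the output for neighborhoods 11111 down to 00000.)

3848491027

  nb #####: next=#  (t=6,i=17, bit31=1)
  nb ####.: next=#  (t=3,i=18, bit30=1)
  nb ###.#: next=#  (t=2,i=9, bit29=1)
  nb ###..: next=.  (t=3,i=10, bit28=0)
  nb ##.##: next=.  (t=14,i=4, bit27=0)
  nb ##.#.: next=#  (t=2,i=10, bit26=1)
  nb ##..#: next=.  (t=0,i=12, bit25=0)
  nb ##...: next=#  (t=2,i=18, bit24=1)
  nb #.###: next=.  (t=4,i=0, bit23=0)
  nb #.##.: next=#  (t=2,i=16, bit22=1)
  nb #.#.#: next=#  (t=0,i=1, bit21=1)
  nb #.#..: next=.  (t=0,i=7, bit20=0)
  nb #..##: next=.  (t=0,i=9, bit19=0)
  nb #..#.: next=.  (t=0,i=13, bit18=0)
  nb #...#: next=#  (t=2,i=5, bit17=1)
  nb #....: next=#  (t=1,i=7, bit16=1)
  nb .####: next=.  (t=3,i=17, bit15=0)
  nb .###.: next=#  (t=2,i=8, bit14=1)
  nb .##.#: next=.  (t=10,i=12, bit13=0)
  nb .##..: next=#  (t=0,i=11, bit12=1)
  nb .#.##: next=.  (t=2,i=15, bit11=0)
  nb .#.#.: next=.  (t=0,i=0, bit10=0)
  nb .#..#: next=.  (t=0,i=8, bit9=0)
  nb .#...: next=.  (t=1,i=6, bit8=0)
  nb ..###: next=.  (t=2,i=7, bit7=0)
  nb ..##.: next=.  (t=0,i=10, bit6=0)
  nb ..#.#: next=.  (t=0,i=17, bit5=0)
  nb ..#..: next=#  (t=0,i=14, bit4=1)
  nb ...##: next=.  (t=2,i=6, bit3=0)
  nb ...#.: next=.  (t=1,i=10, bit2=0)
  nb ....#: next=#  (t=1,i=9, bit1=1)
  nb .....: next=#  (t=1,i=8, bit0=1)
  bits 11100101011000110101000000010011 = 3848491027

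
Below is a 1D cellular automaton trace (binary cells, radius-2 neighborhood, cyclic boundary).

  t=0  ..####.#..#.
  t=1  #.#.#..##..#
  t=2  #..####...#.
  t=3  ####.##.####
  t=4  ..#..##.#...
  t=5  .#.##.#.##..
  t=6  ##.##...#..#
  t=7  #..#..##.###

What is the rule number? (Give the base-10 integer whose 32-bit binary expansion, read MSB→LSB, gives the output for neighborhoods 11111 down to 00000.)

  #####|.  b31=0 t=3,i=0
  ####.|#  b30=1 t=0,i=4
  ###.#|.  b29=0 t=0,i=5
  ###..|#  b28=1 t=2,i=6
  ##.##|.  b27=0 t=3,i=4
  ##.#.|.  b26=0 t=0,i=6
  ##..#|.  b25=0 t=1,i=9
  ##...|.  b24=0 t=2,i=7
  #.###|#  b23=1 t=3,i=8
  #.##.|#  b22=1 t=3,i=5
  #.#.#|.  b21=0 t=1,i=2
  #.#..|#  b20=1 t=0,i=7
  #..##|#  b19=1 t=1,i=6
  #..#.|.  b18=0 t=0,i=9
  #...#|#  b17=1 t=0,i=0
  #....|.  b16=0 t=4,i=10
  .####|.  b15=0 t=0,i=3
  .###.|#  b14=1 t=6,i=0
  .##.#|#  b13=1 t=1,i=0
  .##..|.  b12=0 t=1,i=8
  .#.##|.  b11=0 t=5,i=2
  .#.#.|#  b10=1 t=1,i=3
  .#..#|#  b9=1 t=0,i=8
  .#...|#  b8=1 t=0,i=11
  ..###|#  b7=1 t=0,i=2
  ..##.|.  b6=0 t=1,i=7
  ..#.#|#  b5=1 t=2,i=10
  ..#..|.  b4=0 t=0,i=10
  ...##|.  b3=0 t=0,i=1
  ...#.|#  b2=1 t=2,i=9
  ....#|.  b1=0 t=4,i=0
  .....|.  b0=0 t=4,i=11
  bits 01010000110110100110011110100100 = 1356490660

1356490660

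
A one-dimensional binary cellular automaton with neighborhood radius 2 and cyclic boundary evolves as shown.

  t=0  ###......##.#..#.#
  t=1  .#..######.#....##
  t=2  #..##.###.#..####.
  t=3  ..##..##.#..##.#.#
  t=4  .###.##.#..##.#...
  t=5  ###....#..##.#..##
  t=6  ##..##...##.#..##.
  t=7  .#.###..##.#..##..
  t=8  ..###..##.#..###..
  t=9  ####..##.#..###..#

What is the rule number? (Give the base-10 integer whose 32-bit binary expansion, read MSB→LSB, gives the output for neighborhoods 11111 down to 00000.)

3297335499

  nb #####: next=#  (t=1,i=6, bit31=1)
  nb ####.: next=#  (t=0,i=1, bit30=1)
  nb ###.#: next=.  (t=1,i=9, bit29=0)
  nb ###..: next=.  (t=0,i=2, bit28=0)
  nb ##.##: next=.  (t=2,i=5, bit27=0)
  nb ##.#.: next=#  (t=0,i=11, bit26=1)
  nb ##..#: next=.  (t=3,i=4, bit25=0)
  nb ##...: next=.  (t=0,i=3, bit24=0)
  nb #.###: next=#  (t=0,i=17, bit23=1)
  nb #.##.: next=.  (t=4,i=5, bit22=0)
  nb #.#.#: next=.  (t=3,i=15, bit21=0)
  nb #.#..: next=.  (t=0,i=12, bit20=0)
  nb #..##: next=#  (t=1,i=3, bit19=1)
  nb #..#.: next=.  (t=0,i=14, bit18=0)
  nb #...#: next=.  (t=6,i=7, bit17=0)
  nb #....: next=#  (t=0,i=4, bit16=1)
  nb .####: next=.  (t=0,i=0, bit15=0)
  nb .###.: next=#  (t=2,i=7, bit14=1)
  nb .##.#: next=.  (t=0,i=10, bit13=0)
  nb .##..: next=#  (t=3,i=3, bit12=1)
  nb .#.##: next=#  (t=0,i=16, bit11=1)
  nb .#.#.: next=.  (t=3,i=16, bit10=0)
  nb .#..#: next=.  (t=0,i=13, bit9=0)
  nb .#...: next=.  (t=1,i=12, bit8=0)
  nb ..###: next=#  (t=1,i=4, bit7=1)
  nb ..##.: next=#  (t=0,i=9, bit6=1)
  nb ..#.#: next=.  (t=0,i=15, bit5=0)
  nb ..#..: next=.  (t=5,i=7, bit4=0)
  nb ...##: next=#  (t=0,i=8, bit3=1)
  nb ...#.: next=.  (t=5,i=6, bit2=0)
  nb ....#: next=#  (t=0,i=7, bit1=1)
  nb .....: next=#  (t=0,i=5, bit0=1)
  bits 11000100100010010101100011001011 = 3297335499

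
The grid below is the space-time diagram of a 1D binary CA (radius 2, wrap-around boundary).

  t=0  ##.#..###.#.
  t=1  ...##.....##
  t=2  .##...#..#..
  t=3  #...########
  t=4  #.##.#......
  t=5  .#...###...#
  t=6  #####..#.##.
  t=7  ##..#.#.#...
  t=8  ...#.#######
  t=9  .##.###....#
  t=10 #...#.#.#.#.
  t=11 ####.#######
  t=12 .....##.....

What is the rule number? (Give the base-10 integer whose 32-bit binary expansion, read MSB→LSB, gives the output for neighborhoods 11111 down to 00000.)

280465180

  nb #####: next=.  (t=3,i=6, bit31=0)
  nb ####.: next=.  (t=3,i=11, bit30=0)
  nb ###.#: next=.  (t=0,i=8, bit29=0)
  nb ###..: next=#  (t=3,i=0, bit28=1)
  nb ##.##: next=.  (t=6,i=11, bit27=0)
  nb ##.#.: next=.  (t=0,i=2, bit26=0)
  nb ##..#: next=.  (t=6,i=5, bit25=0)
  nb ##...: next=.  (t=1,i=0, bit24=0)
  nb #.###: next=#  (t=6,i=0, bit23=1)
  nb #.##.: next=.  (t=0,i=0, bit22=0)
  nb #.#.#: next=#  (t=0,i=10, bit21=1)
  nb #.#..: next=#  (t=0,i=3, bit20=1)
  nb #..##: next=.  (t=0,i=5, bit19=0)
  nb #..#.: next=#  (t=2,i=8, bit18=1)
  nb #...#: next=#  (t=1,i=1, bit17=1)
  nb #....: next=#  (t=1,i=6, bit16=1)
  nb .####: next=#  (t=3,i=5, bit15=1)
  nb .###.: next=.  (t=0,i=7, bit14=0)
  nb .##.#: next=.  (t=0,i=1, bit13=0)
  nb .##..: next=.  (t=1,i=4, bit12=0)
  nb .#.##: next=#  (t=0,i=11, bit11=1)
  nb .#.#.: next=#  (t=5,i=0, bit10=1)
  nb .#..#: next=#  (t=0,i=4, bit9=1)
  nb .#...: next=#  (t=2,i=10, bit8=1)
  nb ..###: next=.  (t=0,i=6, bit7=0)
  nb ..##.: next=.  (t=1,i=3, bit6=0)
  nb ..#.#: next=.  (t=4,i=0, bit5=0)
  nb ..#..: next=#  (t=2,i=6, bit4=1)
  nb ...##: next=#  (t=1,i=2, bit3=1)
  nb ...#.: next=#  (t=2,i=5, bit2=1)
  nb ....#: next=.  (t=1,i=8, bit1=0)
  nb .....: next=.  (t=1,i=7, bit0=0)
  bits 00010000101101111000111100011100 = 280465180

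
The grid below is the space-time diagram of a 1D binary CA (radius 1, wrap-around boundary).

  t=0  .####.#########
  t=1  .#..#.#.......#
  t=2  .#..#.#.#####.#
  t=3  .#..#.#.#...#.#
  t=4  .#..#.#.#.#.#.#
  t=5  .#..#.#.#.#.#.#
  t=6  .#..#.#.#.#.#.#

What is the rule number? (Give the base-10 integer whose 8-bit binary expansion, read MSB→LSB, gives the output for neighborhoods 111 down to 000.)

77

  ### -> .   bit 7 = 0  t=0,i=2
  ##. -> #   bit 6 = 1  t=0,i=4
  #.# -> .   bit 5 = 0  t=0,i=0
  #.. -> .   bit 4 = 0  t=1,i=2
  .## -> #   bit 3 = 1  t=0,i=1
  .#. -> #   bit 2 = 1  t=1,i=1
  ..# -> .   bit 1 = 0  t=1,i=3
  ... -> #   bit 0 = 1  t=1,i=8
  bits 01001101 = 77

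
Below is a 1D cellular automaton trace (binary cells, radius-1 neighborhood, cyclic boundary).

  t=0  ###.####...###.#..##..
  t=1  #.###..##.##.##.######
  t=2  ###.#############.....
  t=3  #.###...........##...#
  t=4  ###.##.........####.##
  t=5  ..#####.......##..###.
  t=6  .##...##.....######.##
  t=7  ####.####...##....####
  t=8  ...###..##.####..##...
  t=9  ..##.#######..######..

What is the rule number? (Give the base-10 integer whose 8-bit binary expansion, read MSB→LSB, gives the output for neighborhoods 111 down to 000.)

122

  nb ###: next=.  (t=0,i=1, bit7=0)
  nb ##.: next=#  (t=0,i=2, bit6=1)
  nb #.#: next=#  (t=0,i=3, bit5=1)
  nb #..: next=#  (t=0,i=8, bit4=1)
  nb .##: next=#  (t=0,i=0, bit3=1)
  nb .#.: next=.  (t=0,i=15, bit2=0)
  nb ..#: next=#  (t=0,i=10, bit1=1)
  nb ...: next=.  (t=0,i=9, bit0=0)
  bits 01111010 = 122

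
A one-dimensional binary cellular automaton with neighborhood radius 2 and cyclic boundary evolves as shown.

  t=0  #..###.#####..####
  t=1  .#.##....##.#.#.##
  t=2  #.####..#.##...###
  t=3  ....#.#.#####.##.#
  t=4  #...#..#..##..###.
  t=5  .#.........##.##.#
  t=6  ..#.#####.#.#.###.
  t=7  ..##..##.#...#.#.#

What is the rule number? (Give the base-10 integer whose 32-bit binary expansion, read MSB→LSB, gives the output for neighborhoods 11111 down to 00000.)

  nb #####: next=#  (t=0,i=9, bit31=1)
  nb ####.: next=#  (t=0,i=10, bit30=1)
  nb ###.#: next=.  (t=0,i=5, bit29=0)
  nb ###..: next=.  (t=0,i=0, bit28=0)
  nb ##.##: next=.  (t=0,i=6, bit27=0)
  nb ##.#.: next=#  (t=1,i=0, bit26=1)
  nb ##..#: next=#  (t=0,i=1, bit25=1)
  nb ##...: next=#  (t=1,i=5, bit24=1)
  nb #.###: next=.  (t=0,i=7, bit23=0)
  nb #.##.: next=#  (t=1,i=3, bit22=1)
  nb #.#.#: next=.  (t=1,i=1, bit21=0)
  nb #.#..: next=.  (t=3,i=17, bit20=0)
  nb #..##: next=.  (t=0,i=2, bit19=0)
  nb #..#.: next=.  (t=2,i=7, bit18=0)
  nb #...#: next=.  (t=2,i=13, bit17=0)
  nb #....: next=.  (t=1,i=6, bit16=0)
  nb .####: next=.  (t=0,i=8, bit15=0)
  nb .###.: next=#  (t=0,i=4, bit14=1)
  nb .##.#: next=#  (t=1,i=10, bit13=1)
  nb .##..: next=#  (t=1,i=4, bit12=1)
  nb .#.##: next=#  (t=1,i=2, bit11=1)
  nb .#.#.: next=.  (t=1,i=13, bit10=0)
  nb .#..#: next=.  (t=4,i=5, bit9=0)
  nb .#...: next=#  (t=3,i=0, bit8=1)
  nb ..###: next=#  (t=0,i=3, bit7=1)
  nb ..##.: next=.  (t=1,i=9, bit6=0)
  nb ..#.#: next=#  (t=2,i=8, bit5=1)
  nb ..#..: next=.  (t=4,i=4, bit4=0)
  nb ...##: next=#  (t=1,i=8, bit3=1)
  nb ...#.: next=.  (t=3,i=3, bit2=0)
  nb ....#: next=.  (t=1,i=7, bit1=0)
  nb .....: next=#  (t=5,i=4, bit0=1)
  bits 11000111010000000111100110101001 = 3342891433

3342891433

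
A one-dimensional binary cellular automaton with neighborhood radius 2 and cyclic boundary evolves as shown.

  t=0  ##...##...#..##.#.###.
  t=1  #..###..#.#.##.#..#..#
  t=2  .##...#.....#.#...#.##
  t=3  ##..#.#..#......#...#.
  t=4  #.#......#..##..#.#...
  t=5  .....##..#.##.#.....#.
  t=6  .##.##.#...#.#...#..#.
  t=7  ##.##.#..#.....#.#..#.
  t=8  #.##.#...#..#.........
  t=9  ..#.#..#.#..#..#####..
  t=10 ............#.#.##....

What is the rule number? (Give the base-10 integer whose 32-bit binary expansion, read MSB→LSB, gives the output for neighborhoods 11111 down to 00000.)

2395635801

  #####|#  b31=1 t=9,i=17
  ####.|.  b30=0 t=9,i=18
  ###.#|.  b29=0 t=0,i=20
  ###..|.  b28=0 t=1,i=5
  ##.##|#  b27=1 t=0,i=21
  ##.#.|#  b26=1 t=0,i=15
  ##..#|#  b25=1 t=1,i=1
  ##...|.  b24=0 t=0,i=2
  #.###|#  b23=1 t=0,i=18
  #.##.|#  b22=1 t=0,i=0
  #.#.#|.  b21=0 t=0,i=16
  #.#..|.  b20=0 t=1,i=15
  #..##|#  b19=1 t=0,i=12
  #..#.|.  b18=0 t=1,i=7
  #...#|#  b17=1 t=0,i=3
  #....|.  b16=0 t=2,i=8
  .####|#  b15=1 t=9,i=16
  .###.|.  b14=0 t=0,i=19
  .##.#|.  b13=0 t=0,i=14
  .##..|.  b12=0 t=0,i=1
  .#.##|.  b11=0 t=0,i=17
  .#.#.|.  b10=0 t=1,i=9
  .#..#|.  b9=0 t=0,i=11
  .#...|.  b8=0 t=2,i=7
  ..###|.  b7=0 t=1,i=3
  ..##.|#  b6=1 t=0,i=5
  ..#.#|.  b5=0 t=1,i=8
  ..#..|#  b4=1 t=0,i=10
  ...##|#  b3=1 t=0,i=4
  ...#.|.  b2=0 t=0,i=9
  ....#|.  b1=0 t=2,i=10
  .....|#  b0=1 t=2,i=9
  bits 10001110110010101000000001011001 = 2395635801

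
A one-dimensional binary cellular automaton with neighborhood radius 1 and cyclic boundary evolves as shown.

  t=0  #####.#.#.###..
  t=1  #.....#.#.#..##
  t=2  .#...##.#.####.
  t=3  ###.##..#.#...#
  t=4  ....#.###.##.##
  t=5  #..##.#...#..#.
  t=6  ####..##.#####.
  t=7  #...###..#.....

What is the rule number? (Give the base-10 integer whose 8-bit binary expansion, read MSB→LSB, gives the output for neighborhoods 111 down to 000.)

30

  nb ###: next=.  (t=0,i=1, bit7=0)
  nb ##.: next=.  (t=0,i=4, bit6=0)
  nb #.#: next=.  (t=0,i=5, bit5=0)
  nb #..: next=#  (t=0,i=13, bit4=1)
  nb .##: next=#  (t=0,i=0, bit3=1)
  nb .#.: next=#  (t=0,i=6, bit2=1)
  nb ..#: next=#  (t=0,i=14, bit1=1)
  nb ...: next=.  (t=1,i=2, bit0=0)
  bits 00011110 = 30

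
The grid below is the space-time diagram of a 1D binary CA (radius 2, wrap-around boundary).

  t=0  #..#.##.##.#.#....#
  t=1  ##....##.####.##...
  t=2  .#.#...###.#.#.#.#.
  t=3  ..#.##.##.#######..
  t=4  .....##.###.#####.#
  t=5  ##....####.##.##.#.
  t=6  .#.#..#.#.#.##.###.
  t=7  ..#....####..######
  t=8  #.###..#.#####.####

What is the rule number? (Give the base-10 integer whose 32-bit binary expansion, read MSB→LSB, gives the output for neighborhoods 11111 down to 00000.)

3735778704

  [31] ##### => #  t=3,i=12
  [30] ####. => #  t=1,i=11
  [29] ###.# => .  t=1,i=12
  [28] ###.. => #  t=3,i=16
  [27] ##.## => #  t=0,i=7
  [26] ##.#. => #  t=0,i=10
  [25] ##..# => #  t=0,i=1
  [24] ##... => .  t=1,i=2
  [23] #.### => #  t=1,i=9
  [22] #.##. => .  t=0,i=5
  [21] #.#.# => #  t=0,i=11
  [20] #.#.. => .  t=0,i=13
  [19] #..## => #  t=7,i=12
  [18] #..#. => .  t=0,i=2
  [17] #...# => #  t=1,i=17
  [16] #.... => #  t=0,i=15
  [15] .#### => .  t=1,i=10
  [14] .###. => #  t=2,i=8
  [13] .##.# => #  t=0,i=6
  [12] .##.. => #  t=0,i=0
  [11] .#.## => .  t=0,i=4
  [10] .#.#. => #  t=0,i=12
  [9] .#..# => .  t=2,i=18
  [8] .#... => #  t=0,i=14
  [7] ..### => #  t=2,i=7
  [6] ..##. => .  t=0,i=18
  [5] ..#.# => .  t=0,i=3
  [4] ..#.. => #  t=7,i=2
  [3] ...## => .  t=0,i=17
  [2] ...#. => .  t=3,i=1
  [1] ....# => .  t=0,i=16
  [0] ..... => .  t=4,i=2
  bits 11011110101010110111010110010000 = 3735778704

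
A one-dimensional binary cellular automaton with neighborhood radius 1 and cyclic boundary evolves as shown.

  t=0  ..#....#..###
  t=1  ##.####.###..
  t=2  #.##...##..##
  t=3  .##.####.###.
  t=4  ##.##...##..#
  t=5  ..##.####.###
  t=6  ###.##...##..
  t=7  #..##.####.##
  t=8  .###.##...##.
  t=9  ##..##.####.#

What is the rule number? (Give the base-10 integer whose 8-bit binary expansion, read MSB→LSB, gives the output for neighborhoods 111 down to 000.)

59

  ### -> .   bit 7 = 0  t=0,i=11
  ##. -> .   bit 6 = 0  t=0,i=12
  #.# -> #   bit 5 = 1  t=1,i=2
  #.. -> #   bit 4 = 1  t=0,i=0
  .## -> #   bit 3 = 1  t=0,i=10
  .#. -> .   bit 2 = 0  t=0,i=2
  ..# -> #   bit 1 = 1  t=0,i=1
  ... -> #   bit 0 = 1  t=0,i=4
  bits 00111011 = 59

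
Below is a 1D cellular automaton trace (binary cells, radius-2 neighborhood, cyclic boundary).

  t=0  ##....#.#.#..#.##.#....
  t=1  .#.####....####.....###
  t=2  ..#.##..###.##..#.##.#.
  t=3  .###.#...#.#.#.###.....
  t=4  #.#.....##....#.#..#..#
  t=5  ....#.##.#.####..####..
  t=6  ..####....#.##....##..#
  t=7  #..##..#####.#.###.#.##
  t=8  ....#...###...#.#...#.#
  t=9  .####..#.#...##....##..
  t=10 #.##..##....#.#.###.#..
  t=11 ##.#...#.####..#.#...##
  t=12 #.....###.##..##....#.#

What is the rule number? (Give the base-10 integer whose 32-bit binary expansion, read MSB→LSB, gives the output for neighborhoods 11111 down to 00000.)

3355826750

  #####|#  b31=1 t=7,i=9
  ####.|#  b30=1 t=1,i=5
  ###.#|.  b29=0 t=1,i=22
  ###..|.  b28=0 t=1,i=6
  ##.##|#  b27=1 t=2,i=11
  ##.#.|.  b26=0 t=0,i=17
  ##..#|.  b25=0 t=2,i=6
  ##...|.  b24=0 t=0,i=2
  #.###|.  b23=0 t=1,i=3
  #.##.|.  b22=0 t=0,i=15
  #.#.#|.  b21=0 t=0,i=8
  #.#..|.  b20=0 t=0,i=10
  #..##|.  b19=0 t=2,i=7
  #..#.|#  b18=1 t=0,i=12
  #...#|.  b17=0 t=2,i=0
  #....|#  b16=1 t=0,i=3
  .####|#  b15=1 t=1,i=4
  .###.|#  b14=1 t=1,i=21
  .##.#|.  b13=0 t=0,i=16
  .##..|#  b12=1 t=0,i=1
  .#.##|#  b11=1 t=0,i=14
  .#.#.|.  b10=0 t=0,i=7
  .#..#|#  b9=1 t=0,i=11
  .#...|.  b8=0 t=0,i=19
  ..###|.  b7=0 t=1,i=11
  ..##.|.  b6=0 t=0,i=0
  ..#.#|#  b5=1 t=0,i=6
  ..#..|#  b4=1 t=4,i=19
  ...##|#  b3=1 t=0,i=22
  ...#.|#  b2=1 t=0,i=5
  ....#|#  b1=1 t=0,i=4
  .....|.  b0=0 t=1,i=17
  bits 11001000000001011101101000111110 = 3355826750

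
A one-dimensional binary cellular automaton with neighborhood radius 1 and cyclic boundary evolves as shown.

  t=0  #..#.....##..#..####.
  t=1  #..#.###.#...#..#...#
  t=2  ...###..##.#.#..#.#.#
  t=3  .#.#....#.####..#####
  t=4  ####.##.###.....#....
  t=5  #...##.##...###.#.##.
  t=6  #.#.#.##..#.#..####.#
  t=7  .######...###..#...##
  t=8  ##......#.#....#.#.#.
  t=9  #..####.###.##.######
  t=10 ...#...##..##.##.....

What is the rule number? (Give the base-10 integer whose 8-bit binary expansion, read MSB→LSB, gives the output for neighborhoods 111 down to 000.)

  [7] ### => .  t=0,i=17
  [6] ##. => .  t=0,i=10
  [5] #.# => #  t=0,i=20
  [4] #.. => .  t=0,i=1
  [3] .## => #  t=0,i=9
  [2] .#. => #  t=0,i=0
  [1] ..# => .  t=0,i=2
  [0] ... => #  t=0,i=5
  bits 00101101 = 45

45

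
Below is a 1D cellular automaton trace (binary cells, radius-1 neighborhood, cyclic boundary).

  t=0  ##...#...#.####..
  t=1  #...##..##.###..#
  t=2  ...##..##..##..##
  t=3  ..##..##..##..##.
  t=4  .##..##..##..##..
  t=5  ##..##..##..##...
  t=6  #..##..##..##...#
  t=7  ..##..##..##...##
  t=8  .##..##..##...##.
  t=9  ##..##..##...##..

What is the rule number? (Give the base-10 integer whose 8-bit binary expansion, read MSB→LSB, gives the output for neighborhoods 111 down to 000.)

142

  ### -> #   bit 7 = 1  t=0,i=12
  ##. -> .   bit 6 = 0  t=0,i=1
  #.# -> .   bit 5 = 0  t=0,i=10
  #.. -> .   bit 4 = 0  t=0,i=2
  .## -> #   bit 3 = 1  t=0,i=0
  .#. -> #   bit 2 = 1  t=0,i=5
  ..# -> #   bit 1 = 1  t=0,i=4
  ... -> .   bit 0 = 0  t=0,i=3
  bits 10001110 = 142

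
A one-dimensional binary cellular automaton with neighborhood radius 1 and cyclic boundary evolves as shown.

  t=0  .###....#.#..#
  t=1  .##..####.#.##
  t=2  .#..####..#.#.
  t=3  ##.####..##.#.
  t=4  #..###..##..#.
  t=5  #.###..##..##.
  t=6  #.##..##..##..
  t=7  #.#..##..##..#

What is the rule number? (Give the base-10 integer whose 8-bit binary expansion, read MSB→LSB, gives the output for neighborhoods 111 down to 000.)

  [7] ### => #  t=0,i=2
  [6] ##. => .  t=0,i=3
  [5] #.# => .  t=0,i=0
  [4] #.. => .  t=0,i=4
  [3] .## => #  t=0,i=1
  [2] .#. => #  t=0,i=8
  [1] ..# => #  t=0,i=7
  [0] ... => #  t=0,i=5
  bits 10001111 = 143

143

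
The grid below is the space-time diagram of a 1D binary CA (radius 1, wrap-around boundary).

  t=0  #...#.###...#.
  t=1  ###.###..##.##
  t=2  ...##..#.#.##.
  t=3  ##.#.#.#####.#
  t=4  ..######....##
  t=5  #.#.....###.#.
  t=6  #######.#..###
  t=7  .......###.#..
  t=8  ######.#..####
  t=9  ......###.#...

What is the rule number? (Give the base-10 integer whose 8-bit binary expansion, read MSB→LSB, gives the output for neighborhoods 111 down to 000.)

  nb ###: next=.  (t=0,i=7, bit7=0)
  nb ##.: next=.  (t=0,i=8, bit6=0)
  nb #.#: next=#  (t=0,i=5, bit5=1)
  nb #..: next=#  (t=0,i=1, bit4=1)
  nb .##: next=#  (t=0,i=6, bit3=1)
  nb .#.: next=#  (t=0,i=0, bit2=1)
  nb ..#: next=.  (t=0,i=3, bit1=0)
  nb ...: next=#  (t=0,i=2, bit0=1)
  bits 00111101 = 61

61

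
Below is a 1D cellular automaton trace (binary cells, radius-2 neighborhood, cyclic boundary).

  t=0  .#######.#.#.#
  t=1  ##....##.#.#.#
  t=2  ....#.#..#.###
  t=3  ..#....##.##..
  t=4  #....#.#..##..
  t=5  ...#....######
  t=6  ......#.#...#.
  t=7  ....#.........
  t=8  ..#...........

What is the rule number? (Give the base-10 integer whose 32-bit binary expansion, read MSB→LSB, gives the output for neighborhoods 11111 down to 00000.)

1659640514

  [31] ##### => .  t=0,i=3
  [30] ####. => #  t=0,i=6
  [29] ###.# => #  t=0,i=7
  [28] ###.. => .  t=1,i=1
  [27] ##.## => .  t=3,i=9
  [26] ##.#. => .  t=0,i=8
  [25] ##..# => #  t=4,i=12
  [24] ##... => .  t=1,i=2
  [23] #.### => #  t=0,i=1
  [22] #.##. => #  t=3,i=10
  [21] #.#.# => #  t=0,i=9
  [20] #.#.. => .  t=2,i=6
  [19] #..## => #  t=4,i=9
  [18] #..#. => #  t=2,i=8
  [17] #...# => .  t=5,i=1
  [16] #.... => .  t=1,i=3
  [15] .#### => .  t=0,i=2
  [14] .###. => .  t=1,i=0
  [13] .##.# => .  t=1,i=7
  [12] .##.. => #  t=3,i=11
  [11] .#.## => #  t=0,i=0
  [10] .#.#. => .  t=0,i=10
  [9] .#..# => #  t=2,i=7
  [8] .#... => .  t=3,i=3
  [7] ..### => #  t=5,i=8
  [6] ..##. => #  t=1,i=6
  [5] ..#.# => .  t=2,i=4
  [4] ..#.. => .  t=3,i=2
  [3] ...## => .  t=1,i=5
  [2] ...#. => .  t=2,i=3
  [1] ....# => #  t=1,i=4
  [0] ..... => .  t=6,i=1
  bits 01100010111011000001101011000010 = 1659640514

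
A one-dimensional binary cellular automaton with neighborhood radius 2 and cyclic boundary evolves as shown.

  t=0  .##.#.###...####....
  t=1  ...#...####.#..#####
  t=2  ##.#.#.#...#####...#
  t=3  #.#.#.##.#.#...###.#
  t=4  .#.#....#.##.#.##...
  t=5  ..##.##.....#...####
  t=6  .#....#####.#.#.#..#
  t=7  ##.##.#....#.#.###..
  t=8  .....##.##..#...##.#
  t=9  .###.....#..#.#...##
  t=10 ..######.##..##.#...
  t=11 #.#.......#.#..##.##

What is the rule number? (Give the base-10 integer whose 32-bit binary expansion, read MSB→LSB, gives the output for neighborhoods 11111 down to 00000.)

354113171

  ##### -> .   bit 31 = 0  t=1,i=17
  ####. -> .   bit 30 = 0  t=0,i=14
  ###.# -> .   bit 29 = 0  t=1,i=10
  ###.. -> #   bit 28 = 1  t=0,i=8
  ##.## -> .   bit 27 = 0  t=3,i=18
  ##.#. -> #   bit 26 = 1  t=0,i=3
  ##..# -> .   bit 25 = 0  t=5,i=0
  ##... -> #   bit 24 = 1  t=0,i=9
  #.### -> .   bit 23 = 0  t=0,i=6
  #.##. -> .   bit 22 = 0  t=3,i=6
  #.#.# -> .   bit 21 = 0  t=0,i=4
  #.#.. -> #   bit 20 = 1  t=1,i=12
  #..## -> #   bit 19 = 1  t=1,i=14
  #..#. -> .   bit 18 = 0  t=6,i=18
  #...# -> #   bit 17 = 1  t=0,i=10
  #.... -> #   bit 16 = 1  t=0,i=17
  .#### -> .   bit 15 = 0  t=0,i=13
  .###. -> #   bit 14 = 1  t=0,i=7
  .##.# -> .   bit 13 = 0  t=0,i=2
  .##.. -> #   bit 12 = 1  t=4,i=16
  .#.## -> .   bit 11 = 0  t=0,i=5
  .#.#. -> #   bit 10 = 1  t=2,i=4
  .#..# -> #   bit 9 = 1  t=1,i=13
  .#... -> .   bit 8 = 0  t=1,i=4
  ..### -> #   bit 7 = 1  t=0,i=12
  ..##. -> .   bit 6 = 0  t=0,i=1
  ..#.# -> .   bit 5 = 0  t=4,i=1
  ..#.. -> #   bit 4 = 1  t=1,i=3
  ...## -> .   bit 3 = 0  t=0,i=0
  ...#. -> .   bit 2 = 0  t=1,i=2
  ....# -> #   bit 1 = 1  t=0,i=19
  ..... -> #   bit 0 = 1  t=0,i=18
  bits 00010101000110110101011010010011 = 354113171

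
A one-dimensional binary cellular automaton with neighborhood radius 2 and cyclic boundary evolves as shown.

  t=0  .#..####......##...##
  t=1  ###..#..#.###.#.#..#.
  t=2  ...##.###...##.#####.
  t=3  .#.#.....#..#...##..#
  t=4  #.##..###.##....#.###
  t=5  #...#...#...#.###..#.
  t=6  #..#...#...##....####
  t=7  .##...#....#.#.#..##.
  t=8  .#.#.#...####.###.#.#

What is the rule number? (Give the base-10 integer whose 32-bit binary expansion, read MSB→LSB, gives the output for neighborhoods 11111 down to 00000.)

2803140199

  ##### -> #   bit 31 = 1  t=2,i=17
  ####. -> .   bit 30 = 0  t=0,i=6
  ###.# -> #   bit 29 = 1  t=1,i=12
  ###.. -> .   bit 28 = 0  t=0,i=7
  ##.## -> .   bit 27 = 0  t=2,i=5
  ##.#. -> #   bit 26 = 1  t=0,i=0
  ##..# -> #   bit 25 = 1  t=1,i=3
  ##... -> #   bit 24 = 1  t=0,i=8
  #.### -> .   bit 23 = 0  t=1,i=0
  #.##. -> .   bit 22 = 0  t=4,i=2
  #.#.# -> .   bit 21 = 0  t=1,i=14
  #.#.. -> #   bit 20 = 1  t=0,i=1
  #..## -> .   bit 19 = 0  t=0,i=3
  #..#. -> #   bit 18 = 1  t=1,i=4
  #...# -> .   bit 17 = 0  t=0,i=17
  #.... -> .   bit 16 = 0  t=0,i=9
  .#### -> #   bit 15 = 1  t=0,i=5
  .###. -> .   bit 14 = 0  t=1,i=1
  .##.# -> .   bit 13 = 0  t=0,i=20
  .##.. -> .   bit 12 = 0  t=0,i=15
  .#.## -> .   bit 11 = 0  t=1,i=9
  .#.#. -> #   bit 10 = 1  t=1,i=15
  .#..# -> #   bit 9 = 1  t=0,i=2
  .#... -> .   bit 8 = 0  t=3,i=4
  ..### -> .   bit 7 = 0  t=0,i=4
  ..##. -> #   bit 6 = 1  t=0,i=14
  ..#.# -> #   bit 5 = 1  t=1,i=8
  ..#.. -> .   bit 4 = 0  t=1,i=5
  ...## -> .   bit 3 = 0  t=0,i=13
  ...#. -> #   bit 2 = 1  t=3,i=8
  ....# -> #   bit 1 = 1  t=0,i=12
  ..... -> #   bit 0 = 1  t=0,i=10
  bits 10100111000101001000011001100111 = 2803140199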